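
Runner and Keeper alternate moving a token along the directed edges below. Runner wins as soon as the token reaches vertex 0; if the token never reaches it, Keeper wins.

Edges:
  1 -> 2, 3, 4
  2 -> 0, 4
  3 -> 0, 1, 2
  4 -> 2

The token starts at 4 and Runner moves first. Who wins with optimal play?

Track states (vertex, player-to-move).
A0 = {(0,Runner), (0,Keeper)}
A1: add {(2,Runner), (3,Runner)}.
A2: add {(4,Keeper)}.
A3: add {(1,Runner)}.
A4: add {(3,Keeper)}.
A5 = A4; e.g. (1,Keeper) stays out. (4,Runner) never enters ⇒ Keeper avoids the target.

Keeper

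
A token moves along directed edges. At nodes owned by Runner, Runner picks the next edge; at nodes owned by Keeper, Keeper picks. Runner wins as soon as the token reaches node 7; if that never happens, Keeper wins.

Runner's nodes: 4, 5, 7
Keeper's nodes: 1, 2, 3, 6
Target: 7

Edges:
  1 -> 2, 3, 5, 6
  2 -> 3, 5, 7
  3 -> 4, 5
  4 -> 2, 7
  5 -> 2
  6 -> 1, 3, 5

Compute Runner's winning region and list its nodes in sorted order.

A0 = {7}
A1: add {4} — 4 (Runner) has 4→7.
A2 = A1; e.g. 1 (Keeper) can still go to 2. Fixed point.
Runner's winning region = {4, 7}.

4, 7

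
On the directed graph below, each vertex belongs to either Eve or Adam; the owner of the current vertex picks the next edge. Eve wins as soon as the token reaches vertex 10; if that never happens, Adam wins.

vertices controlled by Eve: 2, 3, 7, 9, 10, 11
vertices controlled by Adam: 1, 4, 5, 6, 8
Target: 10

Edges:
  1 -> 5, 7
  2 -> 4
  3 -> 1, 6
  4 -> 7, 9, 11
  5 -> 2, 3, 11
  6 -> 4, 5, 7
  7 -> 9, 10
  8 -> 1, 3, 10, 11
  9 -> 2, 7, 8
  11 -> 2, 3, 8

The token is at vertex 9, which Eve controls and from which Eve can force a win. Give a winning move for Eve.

A0 = {10}
A1: add {7} — 7 (Eve) has 7→10.
A2: add {9} — 9 (Eve) has 9→7.
A3 = A2; e.g. 1 (Adam) can still go to 5. Fixed point.
From 9, successor 7 is in the attractor (rank 1); the other successors 2, 8 are not.

7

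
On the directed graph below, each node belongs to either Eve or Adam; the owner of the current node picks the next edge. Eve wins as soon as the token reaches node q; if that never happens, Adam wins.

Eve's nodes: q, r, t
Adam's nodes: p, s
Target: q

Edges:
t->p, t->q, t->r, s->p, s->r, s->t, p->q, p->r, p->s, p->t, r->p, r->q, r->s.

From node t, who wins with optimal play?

A0 = {q}
A1: add {r, t} — r (Eve) has r→q; t (Eve) has t→q.
A2 = A1; e.g. p (Adam) can still go to s. Fixed point.
t ∈ A1, so Eve can force the target.

Eve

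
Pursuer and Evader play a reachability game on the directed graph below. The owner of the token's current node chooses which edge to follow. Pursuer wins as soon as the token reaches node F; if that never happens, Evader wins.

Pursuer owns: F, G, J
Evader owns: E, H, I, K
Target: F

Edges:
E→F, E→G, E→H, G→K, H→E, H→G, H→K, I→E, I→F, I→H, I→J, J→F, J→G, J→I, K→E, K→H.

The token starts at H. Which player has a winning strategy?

A0 = {F}
A1: add {J} — J (Pursuer) has J→F.
A2 = A1; e.g. E (Evader) can still go to G. Fixed point.
H never enters the attractor, so Evader can avoid the target forever.

Evader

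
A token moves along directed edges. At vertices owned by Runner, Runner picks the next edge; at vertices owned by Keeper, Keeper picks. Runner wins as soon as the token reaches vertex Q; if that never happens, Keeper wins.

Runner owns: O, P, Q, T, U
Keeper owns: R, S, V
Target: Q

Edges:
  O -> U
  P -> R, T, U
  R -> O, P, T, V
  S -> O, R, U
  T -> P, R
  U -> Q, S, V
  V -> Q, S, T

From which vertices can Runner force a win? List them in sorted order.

A0 = {Q}
A1: add {U} — U (Runner) has U→Q.
A2: add {O, P} — O (Runner) has O→U; P (Runner) has P→U.
A3: add {T} — T (Runner) has T→P.
A4 = A3; e.g. R (Keeper) can still go to V. Fixed point.
Runner's winning region = {O, P, Q, T, U}.

O, P, Q, T, U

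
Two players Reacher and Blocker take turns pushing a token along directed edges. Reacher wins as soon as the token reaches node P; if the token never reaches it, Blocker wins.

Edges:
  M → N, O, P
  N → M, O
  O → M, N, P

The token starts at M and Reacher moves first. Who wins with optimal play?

Track states (vertex, player-to-move).
A0 = {(P,Reacher), (P,Blocker)}
A1: add {(M,Reacher), (O,Reacher)}.
(M,Reacher) ∈ A1 ⇒ Reacher forces the target.

Reacher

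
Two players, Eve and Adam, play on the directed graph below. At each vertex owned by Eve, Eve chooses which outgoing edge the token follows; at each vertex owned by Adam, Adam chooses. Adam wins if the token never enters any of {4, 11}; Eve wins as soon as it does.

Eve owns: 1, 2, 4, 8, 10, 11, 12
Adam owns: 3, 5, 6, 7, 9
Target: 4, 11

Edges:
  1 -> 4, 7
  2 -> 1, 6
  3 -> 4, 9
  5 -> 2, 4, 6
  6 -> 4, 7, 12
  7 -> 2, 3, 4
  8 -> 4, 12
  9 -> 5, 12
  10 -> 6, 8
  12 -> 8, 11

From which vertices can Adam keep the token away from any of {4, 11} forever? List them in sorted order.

A0 = {4, 11}
A1: add {1, 8, 12} — 1 (Eve) has 1→4; 8 (Eve) has 8→4; 12 (Eve) has 12→11.
A2: add {2, 10} — 2 (Eve) has 2→1; 10 (Eve) has 10→8.
A3 = A2; e.g. 3 (Adam) can still go to 9. Fixed point.
Eve's attractor = {1, 2, 4, 8, 10, 11, 12}; Adam avoids the target exactly from the complement.

3, 5, 6, 7, 9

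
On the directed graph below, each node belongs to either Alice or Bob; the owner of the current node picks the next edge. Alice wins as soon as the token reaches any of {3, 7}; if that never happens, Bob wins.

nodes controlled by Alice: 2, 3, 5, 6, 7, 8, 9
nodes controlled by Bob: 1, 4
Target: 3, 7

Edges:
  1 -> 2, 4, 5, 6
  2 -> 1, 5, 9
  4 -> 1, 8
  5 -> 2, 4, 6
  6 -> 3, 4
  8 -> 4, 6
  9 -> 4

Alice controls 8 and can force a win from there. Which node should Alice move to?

6

A0 = {3, 7}
A1: add {6} — 6 (Alice) has 6→3.
A2: add {5, 8} — 5 (Alice) has 5→6; 8 (Alice) has 8→6.
A3: add {2} — 2 (Alice) has 2→5.
A4 = A3; e.g. 1 (Bob) can still go to 4. Fixed point.
From 8, successor 6 is in the attractor (rank 1); the other successor 4 is not.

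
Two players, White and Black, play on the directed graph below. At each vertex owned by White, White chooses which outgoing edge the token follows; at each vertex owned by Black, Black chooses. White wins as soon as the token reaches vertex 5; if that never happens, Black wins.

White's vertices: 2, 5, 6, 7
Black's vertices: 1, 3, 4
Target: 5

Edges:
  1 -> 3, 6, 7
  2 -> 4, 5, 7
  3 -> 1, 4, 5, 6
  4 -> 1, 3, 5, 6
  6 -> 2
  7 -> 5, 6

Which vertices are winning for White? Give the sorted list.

A0 = {5}
A1: add {2, 7} — 2 (White) has 2→5; 7 (White) has 7→5.
A2: add {6} — 6 (White) has 6→2.
A3 = A2; e.g. 1 (Black) can still go to 3. Fixed point.
White's winning region = {2, 5, 6, 7}.

2, 5, 6, 7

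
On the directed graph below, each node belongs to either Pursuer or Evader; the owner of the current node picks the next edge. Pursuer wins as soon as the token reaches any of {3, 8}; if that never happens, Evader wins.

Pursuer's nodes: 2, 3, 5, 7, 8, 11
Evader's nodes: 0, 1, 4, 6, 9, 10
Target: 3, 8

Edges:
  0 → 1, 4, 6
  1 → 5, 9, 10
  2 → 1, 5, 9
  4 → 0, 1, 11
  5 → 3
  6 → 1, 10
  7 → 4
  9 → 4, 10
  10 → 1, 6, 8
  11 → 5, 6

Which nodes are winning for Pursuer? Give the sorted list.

2, 3, 5, 8, 11

A0 = {3, 8}
A1: add {5} — 5 (Pursuer) has 5→3.
A2: add {2, 11} — 2 (Pursuer) has 2→5; 11 (Pursuer) has 11→5.
A3 = A2; e.g. 0 (Evader) can still go to 1. Fixed point.
Pursuer's winning region = {2, 3, 5, 8, 11}.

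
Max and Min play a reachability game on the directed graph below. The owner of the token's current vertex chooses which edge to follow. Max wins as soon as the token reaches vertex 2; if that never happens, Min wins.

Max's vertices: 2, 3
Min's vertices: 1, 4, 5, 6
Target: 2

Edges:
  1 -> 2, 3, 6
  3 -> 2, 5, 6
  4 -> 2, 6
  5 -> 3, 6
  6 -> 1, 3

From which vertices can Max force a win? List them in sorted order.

A0 = {2}
A1: add {3} — 3 (Max) has 3→2.
A2 = A1; e.g. 1 (Min) can still go to 6. Fixed point.
Max's winning region = {2, 3}.

2, 3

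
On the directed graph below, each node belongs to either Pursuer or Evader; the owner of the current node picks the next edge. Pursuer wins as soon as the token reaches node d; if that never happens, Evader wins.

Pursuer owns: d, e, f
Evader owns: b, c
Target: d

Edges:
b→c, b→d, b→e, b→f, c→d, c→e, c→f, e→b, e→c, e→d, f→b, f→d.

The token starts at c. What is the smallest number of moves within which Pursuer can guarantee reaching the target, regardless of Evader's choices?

A0 = {d}
A1: add {e, f} — e (Pursuer) has e→d; f (Pursuer) has f→d.
A2: add {c} — c (Evader): all of {d, e, f} already in.
c enters the attractor at level 2, so Pursuer can force the target in 2 moves from there.

2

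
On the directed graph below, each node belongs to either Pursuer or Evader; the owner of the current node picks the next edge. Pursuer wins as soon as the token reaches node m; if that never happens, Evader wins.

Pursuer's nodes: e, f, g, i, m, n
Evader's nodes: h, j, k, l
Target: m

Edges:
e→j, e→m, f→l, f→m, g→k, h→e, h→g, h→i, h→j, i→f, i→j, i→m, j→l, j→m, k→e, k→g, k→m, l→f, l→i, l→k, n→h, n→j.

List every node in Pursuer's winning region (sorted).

A0 = {m}
A1: add {e, f, i} — e (Pursuer) has e→m; f (Pursuer) has f→m; i (Pursuer) has i→m.
A2 = A1; e.g. g (Pursuer) has no edge into A1. Fixed point.
Pursuer's winning region = {e, f, i, m}.

e, f, i, m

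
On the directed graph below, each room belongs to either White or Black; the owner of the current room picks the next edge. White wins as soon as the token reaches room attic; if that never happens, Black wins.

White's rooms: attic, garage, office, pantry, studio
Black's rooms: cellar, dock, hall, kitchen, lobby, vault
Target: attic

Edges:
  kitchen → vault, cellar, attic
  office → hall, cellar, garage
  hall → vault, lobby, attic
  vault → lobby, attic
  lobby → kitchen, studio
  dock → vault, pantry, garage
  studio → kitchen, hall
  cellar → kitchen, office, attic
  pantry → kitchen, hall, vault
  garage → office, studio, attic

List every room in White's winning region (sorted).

attic, garage, office

A0 = {attic}
A1: add {garage} — garage (White) has garage→attic.
A2: add {office} — office (White) has office→garage.
A3 = A2; e.g. kitchen (Black) can still go to vault. Fixed point.
White's winning region = {attic, garage, office}.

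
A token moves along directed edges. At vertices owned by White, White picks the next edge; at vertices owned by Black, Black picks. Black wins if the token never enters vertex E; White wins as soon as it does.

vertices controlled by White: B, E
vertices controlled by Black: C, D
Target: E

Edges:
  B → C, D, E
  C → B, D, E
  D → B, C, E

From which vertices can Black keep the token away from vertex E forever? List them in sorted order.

C, D

A0 = {E}
A1: add {B} — B (White) has B→E.
A2 = A1; e.g. C (Black) can still go to D. Fixed point.
White's attractor = {B, E}; Black avoids the target exactly from the complement.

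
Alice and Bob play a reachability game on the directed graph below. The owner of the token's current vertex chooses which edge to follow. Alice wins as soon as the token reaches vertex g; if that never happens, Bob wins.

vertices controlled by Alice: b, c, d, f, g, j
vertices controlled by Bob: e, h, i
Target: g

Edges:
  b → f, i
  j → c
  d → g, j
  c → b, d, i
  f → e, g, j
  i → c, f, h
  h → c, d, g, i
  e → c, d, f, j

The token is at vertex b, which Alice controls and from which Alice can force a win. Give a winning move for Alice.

A0 = {g}
A1: add {d, f} — d (Alice) has d→g; f (Alice) has f→g.
A2: add {b, c} — b (Alice) has b→f; c (Alice) has c→d.
A3: add {j} — j (Alice) has j→c.
A4: add {e} — e (Bob): all of {c, d, f, j} already in.
A5 = A4; e.g. h (Bob) can still go to i. Fixed point.
From b, successor f is in the attractor (rank 1); the other successor i is not.

f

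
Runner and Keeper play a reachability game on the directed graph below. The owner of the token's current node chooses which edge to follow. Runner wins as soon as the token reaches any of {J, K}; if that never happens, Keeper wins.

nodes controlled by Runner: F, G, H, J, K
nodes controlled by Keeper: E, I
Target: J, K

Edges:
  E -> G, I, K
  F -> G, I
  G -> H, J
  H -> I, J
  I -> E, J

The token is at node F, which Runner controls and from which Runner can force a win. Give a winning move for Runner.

A0 = {J, K}
A1: add {G, H} — G (Runner) has G→J; H (Runner) has H→J.
A2: add {F} — F (Runner) has F→G.
A3 = A2; e.g. E (Keeper) can still go to I. Fixed point.
From F, successor G is in the attractor (rank 1); the other successor I is not.

G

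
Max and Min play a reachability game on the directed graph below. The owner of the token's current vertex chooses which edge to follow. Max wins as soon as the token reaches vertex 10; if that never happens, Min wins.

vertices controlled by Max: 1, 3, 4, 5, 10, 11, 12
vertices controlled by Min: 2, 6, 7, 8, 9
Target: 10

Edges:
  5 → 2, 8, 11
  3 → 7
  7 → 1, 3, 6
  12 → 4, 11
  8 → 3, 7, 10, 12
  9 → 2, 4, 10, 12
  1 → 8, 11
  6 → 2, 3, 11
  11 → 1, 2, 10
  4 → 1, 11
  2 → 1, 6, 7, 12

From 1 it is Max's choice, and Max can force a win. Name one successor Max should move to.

A0 = {10}
A1: add {11} — 11 (Max) has 11→10.
A2: add {1, 4, 5, 12} — 1 (Max) has 1→11; 4 (Max) has 4→11; 5 (Max) has 5→11; 12 (Max) has 12→11.
A3 = A2; e.g. 2 (Min) can still go to 6. Fixed point.
From 1, successor 11 is in the attractor (rank 1); the other successor 8 is not.

11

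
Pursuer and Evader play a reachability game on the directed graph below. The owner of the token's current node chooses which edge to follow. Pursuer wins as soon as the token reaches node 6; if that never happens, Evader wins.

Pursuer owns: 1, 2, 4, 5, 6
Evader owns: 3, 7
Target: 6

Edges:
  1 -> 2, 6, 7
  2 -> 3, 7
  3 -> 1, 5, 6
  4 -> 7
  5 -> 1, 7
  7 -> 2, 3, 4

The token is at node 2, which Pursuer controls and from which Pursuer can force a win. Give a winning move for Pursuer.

A0 = {6}
A1: add {1} — 1 (Pursuer) has 1→6.
A2: add {5} — 5 (Pursuer) has 5→1.
A3: add {3} — 3 (Evader): all of {1, 5, 6} already in.
A4: add {2} — 2 (Pursuer) has 2→3.
A5 = A4; e.g. 4 (Pursuer) has no edge into A4. Fixed point.
From 2, successor 3 is in the attractor (rank 3); the other successor 7 is not.

3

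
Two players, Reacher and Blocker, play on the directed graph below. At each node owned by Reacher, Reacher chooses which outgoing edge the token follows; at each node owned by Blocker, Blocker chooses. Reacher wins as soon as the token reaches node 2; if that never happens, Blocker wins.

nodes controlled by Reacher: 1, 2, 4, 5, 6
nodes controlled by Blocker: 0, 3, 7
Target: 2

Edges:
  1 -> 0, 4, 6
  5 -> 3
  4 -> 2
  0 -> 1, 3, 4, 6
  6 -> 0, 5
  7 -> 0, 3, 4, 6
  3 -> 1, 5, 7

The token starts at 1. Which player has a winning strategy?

A0 = {2}
A1: add {4} — 4 (Reacher) has 4→2.
A2: add {1} — 1 (Reacher) has 1→4.
A3 = A2; e.g. 0 (Blocker) can still go to 3. Fixed point.
1 ∈ A2, so Reacher can force the target.

Reacher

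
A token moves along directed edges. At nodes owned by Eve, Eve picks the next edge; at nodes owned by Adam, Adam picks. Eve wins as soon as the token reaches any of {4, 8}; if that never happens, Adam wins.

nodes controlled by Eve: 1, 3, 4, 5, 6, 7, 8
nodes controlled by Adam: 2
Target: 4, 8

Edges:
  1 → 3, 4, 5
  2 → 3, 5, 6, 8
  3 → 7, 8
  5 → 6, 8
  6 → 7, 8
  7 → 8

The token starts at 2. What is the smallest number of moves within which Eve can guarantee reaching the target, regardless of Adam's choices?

2

A0 = {4, 8}
A1: add {1, 3, 5, 6, 7} — 1 (Eve) has 1→4; 3 (Eve) has 3→8; 5 (Eve) has 5→8; 6 (Eve) has 6→8; 7 (Eve) has 7→8.
A2: add {2} — 2 (Adam): all of {3, 5, 6, 8} already in.
A2 = all vertices. Fixed point.
2 enters the attractor at level 2, so Eve can force the target in 2 moves from there.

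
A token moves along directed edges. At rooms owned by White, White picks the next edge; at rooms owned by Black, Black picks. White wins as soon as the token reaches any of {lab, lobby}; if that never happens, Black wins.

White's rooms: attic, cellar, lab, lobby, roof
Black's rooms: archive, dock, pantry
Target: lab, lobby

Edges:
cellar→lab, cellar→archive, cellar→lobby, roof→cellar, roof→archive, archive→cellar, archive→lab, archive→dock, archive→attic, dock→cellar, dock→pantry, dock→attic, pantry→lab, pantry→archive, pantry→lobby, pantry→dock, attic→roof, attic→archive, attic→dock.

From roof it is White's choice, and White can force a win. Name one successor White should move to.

A0 = {lab, lobby}
A1: add {cellar} — cellar (White) has cellar→lab.
A2: add {roof} — roof (White) has roof→cellar.
A3: add {attic} — attic (White) has attic→roof.
A4 = A3; e.g. archive (Black) can still go to dock. Fixed point.
From roof, successor cellar is in the attractor (rank 1); the other successor archive is not.

cellar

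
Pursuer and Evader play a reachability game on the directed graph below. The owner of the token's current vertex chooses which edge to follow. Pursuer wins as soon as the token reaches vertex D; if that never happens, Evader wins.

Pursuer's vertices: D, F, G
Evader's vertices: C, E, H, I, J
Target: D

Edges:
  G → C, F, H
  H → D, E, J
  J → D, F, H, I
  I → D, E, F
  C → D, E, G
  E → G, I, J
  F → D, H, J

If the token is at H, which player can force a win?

Evader

A0 = {D}
A1: add {F} — F (Pursuer) has F→D.
A2: add {G} — G (Pursuer) has G→F.
A3 = A2; e.g. C (Evader) can still go to E. Fixed point.
H never enters the attractor, so Evader can avoid the target forever.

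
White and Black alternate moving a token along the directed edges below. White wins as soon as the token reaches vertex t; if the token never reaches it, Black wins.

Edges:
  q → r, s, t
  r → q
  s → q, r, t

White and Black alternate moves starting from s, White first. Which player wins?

White

Track states (vertex, player-to-move).
A0 = {(t,White), (t,Black)}
A1: add {(q,White), (s,White)}.
(s,White) ∈ A1 ⇒ White forces the target.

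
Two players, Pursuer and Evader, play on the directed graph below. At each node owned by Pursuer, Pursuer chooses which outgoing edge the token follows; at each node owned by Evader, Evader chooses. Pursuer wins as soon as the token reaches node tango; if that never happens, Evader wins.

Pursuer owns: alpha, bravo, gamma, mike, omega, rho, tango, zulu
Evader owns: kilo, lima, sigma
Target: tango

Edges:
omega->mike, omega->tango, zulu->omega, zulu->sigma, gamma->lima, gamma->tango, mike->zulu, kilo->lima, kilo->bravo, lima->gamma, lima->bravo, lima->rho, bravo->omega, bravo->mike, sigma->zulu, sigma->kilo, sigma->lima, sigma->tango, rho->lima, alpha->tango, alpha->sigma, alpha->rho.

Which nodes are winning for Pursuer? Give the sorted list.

A0 = {tango}
A1: add {alpha, gamma, omega} — omega (Pursuer) has omega→tango; gamma (Pursuer) has gamma→tango; alpha (Pursuer) has alpha→tango.
A2: add {bravo, zulu} — zulu (Pursuer) has zulu→omega; bravo (Pursuer) has bravo→omega.
A3: add {mike} — mike (Pursuer) has mike→zulu.
A4 = A3; e.g. kilo (Evader) can still go to lima. Fixed point.
Pursuer's winning region = {alpha, bravo, gamma, mike, omega, tango, zulu}.

alpha, bravo, gamma, mike, omega, tango, zulu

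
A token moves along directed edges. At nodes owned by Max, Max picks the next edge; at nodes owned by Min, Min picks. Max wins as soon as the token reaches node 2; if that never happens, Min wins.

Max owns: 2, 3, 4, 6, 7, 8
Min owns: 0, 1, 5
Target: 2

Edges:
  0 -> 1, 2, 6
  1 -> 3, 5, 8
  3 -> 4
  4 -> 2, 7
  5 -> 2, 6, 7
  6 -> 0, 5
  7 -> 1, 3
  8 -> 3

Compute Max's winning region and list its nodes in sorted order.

2, 3, 4, 7, 8

A0 = {2}
A1: add {4} — 4 (Max) has 4→2.
A2: add {3} — 3 (Max) has 3→4.
A3: add {7, 8} — 7 (Max) has 7→3; 8 (Max) has 8→3.
A4 = A3; e.g. 0 (Min) can still go to 1. Fixed point.
Max's winning region = {2, 3, 4, 7, 8}.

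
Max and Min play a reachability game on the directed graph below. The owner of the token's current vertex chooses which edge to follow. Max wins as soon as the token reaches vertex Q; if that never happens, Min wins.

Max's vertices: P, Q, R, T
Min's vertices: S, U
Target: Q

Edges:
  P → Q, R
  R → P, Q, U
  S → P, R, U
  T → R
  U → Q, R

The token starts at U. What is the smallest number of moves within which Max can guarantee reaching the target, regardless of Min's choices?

A0 = {Q}
A1: add {P, R} — P (Max) has P→Q; R (Max) has R→Q.
A2: add {T, U} — T (Max) has T→R; U (Min): all of {Q, R} already in.
U enters the attractor at level 2, so Max can force the target in 2 moves from there.

2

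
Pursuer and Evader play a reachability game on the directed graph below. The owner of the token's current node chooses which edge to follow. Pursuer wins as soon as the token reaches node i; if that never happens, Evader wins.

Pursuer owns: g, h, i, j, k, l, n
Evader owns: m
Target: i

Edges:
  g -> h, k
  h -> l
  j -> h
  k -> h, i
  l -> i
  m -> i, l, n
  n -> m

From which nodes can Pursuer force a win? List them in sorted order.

A0 = {i}
A1: add {k, l} — k (Pursuer) has k→i; l (Pursuer) has l→i.
A2: add {g, h} — g (Pursuer) has g→k; h (Pursuer) has h→l.
A3: add {j} — j (Pursuer) has j→h.
A4 = A3; e.g. m (Evader) can still go to n. Fixed point.
Pursuer's winning region = {g, h, i, j, k, l}.

g, h, i, j, k, l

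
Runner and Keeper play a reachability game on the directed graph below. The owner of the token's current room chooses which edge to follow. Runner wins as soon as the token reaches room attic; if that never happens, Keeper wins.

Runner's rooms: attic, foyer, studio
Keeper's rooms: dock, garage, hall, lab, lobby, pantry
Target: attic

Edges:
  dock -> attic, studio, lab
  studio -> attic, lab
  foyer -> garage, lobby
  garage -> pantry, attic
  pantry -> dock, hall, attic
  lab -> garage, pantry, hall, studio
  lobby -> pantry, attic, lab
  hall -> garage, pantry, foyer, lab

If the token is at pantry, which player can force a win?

Keeper

A0 = {attic}
A1: add {studio} — studio (Runner) has studio→attic.
A2 = A1; e.g. garage (Keeper) can still go to pantry. Fixed point.
pantry never enters the attractor, so Keeper can avoid the target forever.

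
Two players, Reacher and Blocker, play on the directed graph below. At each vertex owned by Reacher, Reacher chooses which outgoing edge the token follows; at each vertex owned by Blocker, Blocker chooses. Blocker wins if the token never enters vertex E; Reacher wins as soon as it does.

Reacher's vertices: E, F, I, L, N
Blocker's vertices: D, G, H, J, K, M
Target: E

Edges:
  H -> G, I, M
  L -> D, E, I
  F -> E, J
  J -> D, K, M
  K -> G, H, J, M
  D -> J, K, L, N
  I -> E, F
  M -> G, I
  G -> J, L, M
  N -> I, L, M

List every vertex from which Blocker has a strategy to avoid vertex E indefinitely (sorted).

D, G, H, J, K, M

A0 = {E}
A1: add {F, I, L} — F (Reacher) has F→E; I (Reacher) has I→E; L (Reacher) has L→E.
A2: add {N} — N (Reacher) has N→I.
A3 = A2; e.g. D (Blocker) can still go to J. Fixed point.
Reacher's attractor = {E, F, I, L, N}; Blocker avoids the target exactly from the complement.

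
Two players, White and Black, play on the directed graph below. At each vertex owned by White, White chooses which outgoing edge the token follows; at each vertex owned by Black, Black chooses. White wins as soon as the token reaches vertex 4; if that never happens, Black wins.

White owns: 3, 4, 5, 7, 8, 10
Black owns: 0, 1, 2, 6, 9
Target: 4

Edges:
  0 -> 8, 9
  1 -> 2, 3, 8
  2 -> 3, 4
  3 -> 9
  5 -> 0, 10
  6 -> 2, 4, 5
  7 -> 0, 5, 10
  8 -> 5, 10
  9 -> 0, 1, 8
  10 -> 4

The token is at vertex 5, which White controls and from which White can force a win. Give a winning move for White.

A0 = {4}
A1: add {10} — 10 (White) has 10→4.
A2: add {5, 7, 8} — 5 (White) has 5→10; 7 (White) has 7→10; 8 (White) has 8→10.
A3 = A2; e.g. 0 (Black) can still go to 9. Fixed point.
From 5, successor 10 is in the attractor (rank 1); the other successor 0 is not.

10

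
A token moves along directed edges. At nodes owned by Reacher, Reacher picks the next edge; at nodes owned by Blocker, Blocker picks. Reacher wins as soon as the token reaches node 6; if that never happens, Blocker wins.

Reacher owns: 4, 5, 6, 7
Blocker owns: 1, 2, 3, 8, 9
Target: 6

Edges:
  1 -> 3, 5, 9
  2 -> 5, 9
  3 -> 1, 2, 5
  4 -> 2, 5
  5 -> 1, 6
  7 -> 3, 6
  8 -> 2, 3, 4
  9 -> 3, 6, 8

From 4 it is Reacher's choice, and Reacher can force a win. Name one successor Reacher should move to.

5

A0 = {6}
A1: add {5, 7} — 5 (Reacher) has 5→6; 7 (Reacher) has 7→6.
A2: add {4} — 4 (Reacher) has 4→5.
A3 = A2; e.g. 1 (Blocker) can still go to 3. Fixed point.
From 4, successor 5 is in the attractor (rank 1); the other successor 2 is not.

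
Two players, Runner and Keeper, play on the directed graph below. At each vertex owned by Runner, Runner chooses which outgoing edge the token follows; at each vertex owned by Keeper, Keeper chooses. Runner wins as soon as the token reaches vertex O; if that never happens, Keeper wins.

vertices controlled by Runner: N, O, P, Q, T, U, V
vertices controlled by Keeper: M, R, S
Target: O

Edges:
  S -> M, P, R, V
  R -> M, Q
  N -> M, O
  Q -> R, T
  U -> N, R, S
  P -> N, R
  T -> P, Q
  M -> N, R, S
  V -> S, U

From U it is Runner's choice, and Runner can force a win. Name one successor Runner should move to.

N

A0 = {O}
A1: add {N} — N (Runner) has N→O.
A2: add {P, U} — P (Runner) has P→N; U (Runner) has U→N.
A3: add {T, V} — T (Runner) has T→P; V (Runner) has V→U.
A4: add {Q} — Q (Runner) has Q→T.
A5 = A4; e.g. M (Keeper) can still go to R. Fixed point.
From U, successor N is in the attractor (rank 1); the other successors R, S are not.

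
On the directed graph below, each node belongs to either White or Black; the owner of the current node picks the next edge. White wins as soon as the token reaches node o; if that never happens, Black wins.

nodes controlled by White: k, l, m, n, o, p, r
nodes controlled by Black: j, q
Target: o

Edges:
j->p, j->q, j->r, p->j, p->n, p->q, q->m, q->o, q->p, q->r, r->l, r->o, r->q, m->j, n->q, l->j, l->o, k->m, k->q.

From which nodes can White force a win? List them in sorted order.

l, o, r

A0 = {o}
A1: add {l, r} — l (White) has l→o; r (White) has r→o.
A2 = A1; e.g. j (Black) can still go to p. Fixed point.
White's winning region = {l, o, r}.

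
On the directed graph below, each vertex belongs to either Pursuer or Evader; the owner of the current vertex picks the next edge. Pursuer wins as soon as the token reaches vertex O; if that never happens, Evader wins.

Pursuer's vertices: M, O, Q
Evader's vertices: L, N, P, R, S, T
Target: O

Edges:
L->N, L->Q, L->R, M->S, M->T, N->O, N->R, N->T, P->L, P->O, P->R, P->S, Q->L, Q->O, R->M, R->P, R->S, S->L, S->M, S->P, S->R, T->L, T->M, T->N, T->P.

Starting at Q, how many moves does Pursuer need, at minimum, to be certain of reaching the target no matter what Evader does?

1

A0 = {O}
A1: add {Q} — Q (Pursuer) has Q→O.
A2 = A1; e.g. L (Evader) can still go to N. Fixed point.
Q enters the attractor at level 1, so Pursuer can force the target in 1 move from there.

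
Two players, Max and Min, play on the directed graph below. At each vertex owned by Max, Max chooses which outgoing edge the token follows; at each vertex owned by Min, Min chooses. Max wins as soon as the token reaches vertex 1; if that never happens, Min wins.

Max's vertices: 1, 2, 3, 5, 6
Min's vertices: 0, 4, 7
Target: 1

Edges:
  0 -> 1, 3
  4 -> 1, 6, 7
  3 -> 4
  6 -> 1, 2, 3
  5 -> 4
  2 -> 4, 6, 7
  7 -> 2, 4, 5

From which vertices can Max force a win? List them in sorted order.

A0 = {1}
A1: add {6} — 6 (Max) has 6→1.
A2: add {2} — 2 (Max) has 2→6.
A3 = A2; e.g. 0 (Min) can still go to 3. Fixed point.
Max's winning region = {1, 2, 6}.

1, 2, 6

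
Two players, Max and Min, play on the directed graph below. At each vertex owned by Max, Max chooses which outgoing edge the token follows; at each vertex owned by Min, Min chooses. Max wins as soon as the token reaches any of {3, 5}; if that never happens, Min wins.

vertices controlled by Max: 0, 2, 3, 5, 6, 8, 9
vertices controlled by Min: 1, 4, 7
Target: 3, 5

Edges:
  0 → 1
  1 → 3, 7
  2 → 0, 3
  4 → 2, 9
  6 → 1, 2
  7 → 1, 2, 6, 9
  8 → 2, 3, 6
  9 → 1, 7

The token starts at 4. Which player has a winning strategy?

A0 = {3, 5}
A1: add {2, 8} — 2 (Max) has 2→3; 8 (Max) has 8→3.
A2: add {6} — 6 (Max) has 6→2.
A3 = A2; e.g. 0 (Max) has no edge into A2. Fixed point.
4 never enters the attractor, so Min can avoid the target forever.

Min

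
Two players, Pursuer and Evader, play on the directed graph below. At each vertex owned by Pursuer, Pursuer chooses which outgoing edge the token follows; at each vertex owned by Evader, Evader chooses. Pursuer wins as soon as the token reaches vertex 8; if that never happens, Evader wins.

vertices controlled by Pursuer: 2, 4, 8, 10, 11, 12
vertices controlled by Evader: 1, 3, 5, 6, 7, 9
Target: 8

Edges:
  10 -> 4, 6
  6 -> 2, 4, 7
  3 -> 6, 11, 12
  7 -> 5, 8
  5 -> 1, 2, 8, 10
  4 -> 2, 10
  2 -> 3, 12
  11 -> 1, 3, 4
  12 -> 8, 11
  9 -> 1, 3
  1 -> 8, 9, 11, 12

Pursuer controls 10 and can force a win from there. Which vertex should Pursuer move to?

A0 = {8}
A1: add {12} — 12 (Pursuer) has 12→8.
A2: add {2} — 2 (Pursuer) has 2→12.
A3: add {4} — 4 (Pursuer) has 4→2.
A4: add {10, 11} — 10 (Pursuer) has 10→4; 11 (Pursuer) has 11→4.
A5 = A4; e.g. 1 (Evader) can still go to 9. Fixed point.
From 10, successor 4 is in the attractor (rank 3); the other successor 6 is not.

4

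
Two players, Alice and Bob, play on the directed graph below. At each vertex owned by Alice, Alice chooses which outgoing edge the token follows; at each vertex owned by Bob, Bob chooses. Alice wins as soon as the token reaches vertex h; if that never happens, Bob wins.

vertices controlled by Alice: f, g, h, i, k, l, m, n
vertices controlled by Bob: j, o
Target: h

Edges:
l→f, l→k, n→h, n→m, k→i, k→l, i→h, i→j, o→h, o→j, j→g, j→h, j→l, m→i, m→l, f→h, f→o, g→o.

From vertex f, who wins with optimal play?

A0 = {h}
A1: add {f, i, n} — f (Alice) has f→h; i (Alice) has i→h; n (Alice) has n→h.
f ∈ A1, so Alice can force the target.

Alice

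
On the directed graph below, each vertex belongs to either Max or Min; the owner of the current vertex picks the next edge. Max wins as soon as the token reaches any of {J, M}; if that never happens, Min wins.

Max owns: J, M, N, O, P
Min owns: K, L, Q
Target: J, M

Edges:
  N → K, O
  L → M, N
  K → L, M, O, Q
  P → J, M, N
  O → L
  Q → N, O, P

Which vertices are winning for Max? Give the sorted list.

J, M, P

A0 = {J, M}
A1: add {P} — P (Max) has P→J.
A2 = A1; e.g. K (Min) can still go to L. Fixed point.
Max's winning region = {J, M, P}.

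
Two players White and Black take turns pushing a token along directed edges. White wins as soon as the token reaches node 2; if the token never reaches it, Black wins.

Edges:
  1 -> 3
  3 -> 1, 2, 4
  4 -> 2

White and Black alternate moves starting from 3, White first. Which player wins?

White

Track states (vertex, player-to-move).
A0 = {(2,White), (2,Black)}
A1: add {(3,White), (4,White), (4,Black)}.
(3,White) ∈ A1 ⇒ White forces the target.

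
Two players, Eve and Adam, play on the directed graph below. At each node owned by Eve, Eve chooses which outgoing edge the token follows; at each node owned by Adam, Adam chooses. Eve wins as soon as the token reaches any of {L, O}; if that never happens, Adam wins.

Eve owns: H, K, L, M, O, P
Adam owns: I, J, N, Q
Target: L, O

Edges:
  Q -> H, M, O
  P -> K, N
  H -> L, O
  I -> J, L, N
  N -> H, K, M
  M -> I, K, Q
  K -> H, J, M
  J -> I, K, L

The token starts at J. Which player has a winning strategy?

A0 = {L, O}
A1: add {H} — H (Eve) has H→L.
A2: add {K} — K (Eve) has K→H.
A3: add {M, P} — M (Eve) has M→K; P (Eve) has P→K.
A4: add {N, Q} — N (Adam): all of {H, K, M} already in; Q (Adam): all of {H, M, O} already in.
A5 = A4; e.g. I (Adam) can still go to J. Fixed point.
J never enters the attractor, so Adam can avoid the target forever.

Adam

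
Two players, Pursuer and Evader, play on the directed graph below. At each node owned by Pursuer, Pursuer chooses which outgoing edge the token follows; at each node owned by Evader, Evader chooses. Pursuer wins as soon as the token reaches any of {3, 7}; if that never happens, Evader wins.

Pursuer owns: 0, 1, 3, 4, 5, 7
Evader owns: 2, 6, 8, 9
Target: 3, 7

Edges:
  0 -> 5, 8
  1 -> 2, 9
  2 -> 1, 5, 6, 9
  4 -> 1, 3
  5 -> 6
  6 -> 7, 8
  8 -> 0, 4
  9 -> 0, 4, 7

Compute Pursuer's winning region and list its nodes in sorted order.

A0 = {3, 7}
A1: add {4} — 4 (Pursuer) has 4→3.
A2 = A1; e.g. 0 (Pursuer) has no edge into A1. Fixed point.
Pursuer's winning region = {3, 4, 7}.

3, 4, 7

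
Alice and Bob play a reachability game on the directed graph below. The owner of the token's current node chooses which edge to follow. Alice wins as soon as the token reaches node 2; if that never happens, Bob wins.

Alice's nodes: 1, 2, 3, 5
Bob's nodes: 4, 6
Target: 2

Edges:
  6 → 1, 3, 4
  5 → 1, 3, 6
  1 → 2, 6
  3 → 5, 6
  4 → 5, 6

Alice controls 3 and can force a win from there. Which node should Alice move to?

5

A0 = {2}
A1: add {1} — 1 (Alice) has 1→2.
A2: add {5} — 5 (Alice) has 5→1.
A3: add {3} — 3 (Alice) has 3→5.
A4 = A3; e.g. 4 (Bob) can still go to 6. Fixed point.
From 3, successor 5 is in the attractor (rank 2); the other successor 6 is not.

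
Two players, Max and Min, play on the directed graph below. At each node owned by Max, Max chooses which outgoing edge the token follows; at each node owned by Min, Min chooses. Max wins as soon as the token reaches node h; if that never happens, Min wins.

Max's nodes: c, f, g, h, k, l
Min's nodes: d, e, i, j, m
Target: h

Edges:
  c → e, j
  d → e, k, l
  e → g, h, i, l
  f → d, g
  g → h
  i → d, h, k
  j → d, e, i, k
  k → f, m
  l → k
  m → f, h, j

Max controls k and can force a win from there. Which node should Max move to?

A0 = {h}
A1: add {g} — g (Max) has g→h.
A2: add {f} — f (Max) has f→g.
A3: add {k} — k (Max) has k→f.
A4: add {l} — l (Max) has l→k.
A5 = A4; e.g. c (Max) has no edge into A4. Fixed point.
From k, successor f is in the attractor (rank 2); the other successor m is not.

f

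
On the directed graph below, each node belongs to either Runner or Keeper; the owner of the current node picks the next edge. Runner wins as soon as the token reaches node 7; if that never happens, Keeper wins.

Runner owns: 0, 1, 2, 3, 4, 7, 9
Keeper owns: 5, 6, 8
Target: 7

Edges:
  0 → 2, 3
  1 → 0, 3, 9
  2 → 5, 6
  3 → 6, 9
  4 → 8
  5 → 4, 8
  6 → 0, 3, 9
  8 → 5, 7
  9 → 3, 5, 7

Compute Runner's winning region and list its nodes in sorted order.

0, 1, 2, 3, 6, 7, 9

A0 = {7}
A1: add {9} — 9 (Runner) has 9→7.
A2: add {1, 3} — 1 (Runner) has 1→9; 3 (Runner) has 3→9.
A3: add {0} — 0 (Runner) has 0→3.
A4: add {6} — 6 (Keeper): all of {0, 3, 9} already in.
A5: add {2} — 2 (Runner) has 2→6.
A6 = A5; e.g. 4 (Runner) has no edge into A5. Fixed point.
Runner's winning region = {0, 1, 2, 3, 6, 7, 9}.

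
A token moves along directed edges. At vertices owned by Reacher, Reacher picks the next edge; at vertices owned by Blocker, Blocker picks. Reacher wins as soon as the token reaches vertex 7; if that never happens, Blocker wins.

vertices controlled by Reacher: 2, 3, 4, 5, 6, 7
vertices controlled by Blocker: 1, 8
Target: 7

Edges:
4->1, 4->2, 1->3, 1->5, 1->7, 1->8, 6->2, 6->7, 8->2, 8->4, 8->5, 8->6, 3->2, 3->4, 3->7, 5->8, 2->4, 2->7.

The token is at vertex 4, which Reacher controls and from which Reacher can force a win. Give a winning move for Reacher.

2

A0 = {7}
A1: add {2, 3, 6} — 2 (Reacher) has 2→7; 3 (Reacher) has 3→7; 6 (Reacher) has 6→7.
A2: add {4} — 4 (Reacher) has 4→2.
A3 = A2; e.g. 1 (Blocker) can still go to 5. Fixed point.
From 4, successor 2 is in the attractor (rank 1); the other successor 1 is not.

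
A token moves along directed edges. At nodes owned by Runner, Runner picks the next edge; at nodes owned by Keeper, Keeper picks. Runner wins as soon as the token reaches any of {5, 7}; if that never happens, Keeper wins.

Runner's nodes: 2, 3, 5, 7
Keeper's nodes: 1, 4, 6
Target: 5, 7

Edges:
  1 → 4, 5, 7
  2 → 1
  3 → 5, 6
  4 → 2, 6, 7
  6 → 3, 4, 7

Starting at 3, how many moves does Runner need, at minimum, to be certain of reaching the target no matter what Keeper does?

A0 = {5, 7}
A1: add {3} — 3 (Runner) has 3→5.
A2 = A1; e.g. 1 (Keeper) can still go to 4. Fixed point.
3 enters the attractor at level 1, so Runner can force the target in 1 move from there.

1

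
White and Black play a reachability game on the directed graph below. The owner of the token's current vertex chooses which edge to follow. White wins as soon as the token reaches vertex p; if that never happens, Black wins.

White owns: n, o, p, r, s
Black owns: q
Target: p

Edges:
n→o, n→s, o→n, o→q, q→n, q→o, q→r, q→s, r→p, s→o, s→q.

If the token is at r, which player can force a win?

A0 = {p}
A1: add {r} — r (White) has r→p.
A2 = A1; e.g. n (White) has no edge into A1. Fixed point.
r ∈ A1, so White can force the target.

White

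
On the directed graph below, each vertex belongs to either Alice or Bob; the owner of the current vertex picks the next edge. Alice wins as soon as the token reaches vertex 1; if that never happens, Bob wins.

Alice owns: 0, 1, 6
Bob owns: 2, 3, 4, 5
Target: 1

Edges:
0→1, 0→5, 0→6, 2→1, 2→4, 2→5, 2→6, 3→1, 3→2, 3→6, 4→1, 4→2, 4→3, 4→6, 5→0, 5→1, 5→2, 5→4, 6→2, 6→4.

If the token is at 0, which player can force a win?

A0 = {1}
A1: add {0} — 0 (Alice) has 0→1.
A2 = A1; e.g. 2 (Bob) can still go to 4. Fixed point.
0 ∈ A1, so Alice can force the target.

Alice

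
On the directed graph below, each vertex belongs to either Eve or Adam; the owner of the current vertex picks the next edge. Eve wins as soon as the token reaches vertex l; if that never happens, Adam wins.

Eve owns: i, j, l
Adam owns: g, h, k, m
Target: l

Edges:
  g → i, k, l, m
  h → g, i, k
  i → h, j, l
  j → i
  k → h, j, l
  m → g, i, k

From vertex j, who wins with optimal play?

Eve

A0 = {l}
A1: add {i} — i (Eve) has i→l.
A2: add {j} — j (Eve) has j→i.
A3 = A2; e.g. g (Adam) can still go to k. Fixed point.
j ∈ A2, so Eve can force the target.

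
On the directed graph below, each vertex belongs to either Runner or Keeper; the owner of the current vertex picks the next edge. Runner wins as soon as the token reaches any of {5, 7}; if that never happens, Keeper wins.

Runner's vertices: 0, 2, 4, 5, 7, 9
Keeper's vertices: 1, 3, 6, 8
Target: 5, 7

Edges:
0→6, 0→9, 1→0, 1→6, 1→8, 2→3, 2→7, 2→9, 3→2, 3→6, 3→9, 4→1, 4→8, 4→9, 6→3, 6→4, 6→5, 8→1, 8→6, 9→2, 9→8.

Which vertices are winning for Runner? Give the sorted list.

A0 = {5, 7}
A1: add {2} — 2 (Runner) has 2→7.
A2: add {9} — 9 (Runner) has 9→2.
A3: add {0, 4} — 0 (Runner) has 0→9; 4 (Runner) has 4→9.
A4 = A3; e.g. 1 (Keeper) can still go to 6. Fixed point.
Runner's winning region = {0, 2, 4, 5, 7, 9}.

0, 2, 4, 5, 7, 9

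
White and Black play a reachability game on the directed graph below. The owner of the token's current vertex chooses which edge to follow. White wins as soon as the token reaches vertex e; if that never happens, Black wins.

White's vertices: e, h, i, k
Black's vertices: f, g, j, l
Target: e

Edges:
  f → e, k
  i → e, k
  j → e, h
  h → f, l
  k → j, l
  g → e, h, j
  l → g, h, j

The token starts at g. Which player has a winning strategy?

A0 = {e}
A1: add {i} — i (White) has i→e.
A2 = A1; e.g. f (Black) can still go to k. Fixed point.
g never enters the attractor, so Black can avoid the target forever.

Black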